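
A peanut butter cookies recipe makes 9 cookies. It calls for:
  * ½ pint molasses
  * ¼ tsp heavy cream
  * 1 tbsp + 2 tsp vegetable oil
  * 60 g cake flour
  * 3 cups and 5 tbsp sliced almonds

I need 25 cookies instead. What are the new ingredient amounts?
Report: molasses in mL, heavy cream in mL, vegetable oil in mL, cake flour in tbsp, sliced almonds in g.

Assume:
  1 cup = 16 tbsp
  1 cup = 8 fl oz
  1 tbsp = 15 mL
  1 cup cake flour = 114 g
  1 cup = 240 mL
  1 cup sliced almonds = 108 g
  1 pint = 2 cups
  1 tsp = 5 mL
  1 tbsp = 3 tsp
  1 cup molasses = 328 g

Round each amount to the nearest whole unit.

molasses: 667 mL; heavy cream: 3 mL; vegetable oil: 69 mL; cake flour: 23 tbsp; sliced almonds: 994 g

Scaling factor: 25/9.
molasses: 0.5 pint × 25/9 × 2 cup/pint × 240 mL/cup ≈ 667 mL
heavy cream: 0.25 tsp × 25/9 × 5 mL/tsp ≈ 3 mL
vegetable oil: (1 tbsp + 2 tsp = 5/3 tbsp) × 25/9 × 15 mL/tbsp ≈ 69 mL
cake flour: 60 g × 25/9 ÷ 114 g/cup × 16 tbsp/cup ≈ 23 tbsp
sliced almonds: (3 cup + 5 tbsp = 3.3125 cup) × 25/9 × 108 g/cup ≈ 994 g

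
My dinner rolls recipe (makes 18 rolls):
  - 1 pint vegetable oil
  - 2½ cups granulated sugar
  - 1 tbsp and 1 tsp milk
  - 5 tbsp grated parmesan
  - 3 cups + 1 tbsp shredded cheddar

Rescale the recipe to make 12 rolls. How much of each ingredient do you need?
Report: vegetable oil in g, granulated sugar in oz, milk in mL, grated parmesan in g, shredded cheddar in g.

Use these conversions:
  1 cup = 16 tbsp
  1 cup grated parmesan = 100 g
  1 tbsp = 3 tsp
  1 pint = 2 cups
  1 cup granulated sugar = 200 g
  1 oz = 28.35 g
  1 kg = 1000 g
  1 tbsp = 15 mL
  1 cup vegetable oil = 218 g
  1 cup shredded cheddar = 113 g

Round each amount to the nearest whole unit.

vegetable oil: 291 g; granulated sugar: 12 oz; milk: 13 mL; grated parmesan: 21 g; shredded cheddar: 231 g

Scaling factor: 12/18 = 2/3.
vegetable oil: 1 pint × 2/3 × 2 cup/pint × 218 g/cup ≈ 291 g
granulated sugar: 2.5 cup × 2/3 × 200 g/cup ÷ 28.35 g/oz ≈ 12 oz
milk: (1 tbsp + 1 tsp = 4/3 tbsp) × 2/3 × 15 mL/tbsp ≈ 13 mL
grated parmesan: 5 tbsp × 2/3 ÷ 16 tbsp/cup × 100 g/cup ≈ 21 g
shredded cheddar: (3 cup + 1 tbsp = 3.0625 cup) × 2/3 × 113 g/cup ≈ 231 g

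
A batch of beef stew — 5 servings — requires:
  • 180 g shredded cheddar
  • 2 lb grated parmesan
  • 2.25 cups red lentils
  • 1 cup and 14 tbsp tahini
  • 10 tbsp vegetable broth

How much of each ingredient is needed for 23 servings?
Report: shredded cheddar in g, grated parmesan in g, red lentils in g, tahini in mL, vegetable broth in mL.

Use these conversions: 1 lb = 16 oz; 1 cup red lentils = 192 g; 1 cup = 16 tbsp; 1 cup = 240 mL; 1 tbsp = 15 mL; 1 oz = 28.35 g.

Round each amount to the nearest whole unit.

shredded cheddar: 828 g; grated parmesan: 4173 g; red lentils: 1987 g; tahini: 2070 mL; vegetable broth: 690 mL

Scaling factor: 23/5 = 4.6.
shredded cheddar: 180 g × 23/5 = 828 g
grated parmesan: 2 lb × 23/5 × 16 oz/lb × 28.35 g/oz ≈ 4173 g
red lentils: 2.25 cup × 23/5 × 192 g/cup ≈ 1987 g
tahini: (1 cup + 14 tbsp = 1.875 cup) × 23/5 × 240 mL/cup = 2070 mL
vegetable broth: 10 tbsp × 23/5 × 15 mL/tbsp = 690 mL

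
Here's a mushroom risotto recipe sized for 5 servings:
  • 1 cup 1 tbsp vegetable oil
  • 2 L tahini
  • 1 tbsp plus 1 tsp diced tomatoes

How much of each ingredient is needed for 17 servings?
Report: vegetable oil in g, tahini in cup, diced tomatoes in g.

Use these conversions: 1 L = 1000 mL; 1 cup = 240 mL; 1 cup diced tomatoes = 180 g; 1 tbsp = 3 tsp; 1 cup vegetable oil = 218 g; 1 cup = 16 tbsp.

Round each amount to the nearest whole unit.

vegetable oil: 788 g; tahini: 28 cup; diced tomatoes: 51 g

Scaling factor: 17/5 = 3.4.
vegetable oil: (1 cup + 1 tbsp = 1.0625 cup) × 17/5 × 218 g/cup ≈ 788 g
tahini: 2 L × 17/5 × 1000 mL/L ÷ 240 mL/cup ≈ 28 cup
diced tomatoes: (1 tbsp + 1 tsp = 4/3 tbsp) × 17/5 ÷ 16 tbsp/cup × 180 g/cup = 51 g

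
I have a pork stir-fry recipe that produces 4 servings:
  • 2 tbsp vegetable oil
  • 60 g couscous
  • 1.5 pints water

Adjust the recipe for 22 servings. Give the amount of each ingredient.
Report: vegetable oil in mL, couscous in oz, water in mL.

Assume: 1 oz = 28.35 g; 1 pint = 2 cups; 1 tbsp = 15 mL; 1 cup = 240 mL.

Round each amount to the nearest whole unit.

vegetable oil: 165 mL; couscous: 12 oz; water: 3960 mL

Scaling factor: 22/4 = 11/2 = 5.5.
vegetable oil: 2 tbsp × 11/2 × 15 mL/tbsp = 165 mL
couscous: 60 g × 11/2 ÷ 28.35 g/oz ≈ 12 oz
water: 1.5 pint × 11/2 × 2 cup/pint × 240 mL/cup = 3960 mL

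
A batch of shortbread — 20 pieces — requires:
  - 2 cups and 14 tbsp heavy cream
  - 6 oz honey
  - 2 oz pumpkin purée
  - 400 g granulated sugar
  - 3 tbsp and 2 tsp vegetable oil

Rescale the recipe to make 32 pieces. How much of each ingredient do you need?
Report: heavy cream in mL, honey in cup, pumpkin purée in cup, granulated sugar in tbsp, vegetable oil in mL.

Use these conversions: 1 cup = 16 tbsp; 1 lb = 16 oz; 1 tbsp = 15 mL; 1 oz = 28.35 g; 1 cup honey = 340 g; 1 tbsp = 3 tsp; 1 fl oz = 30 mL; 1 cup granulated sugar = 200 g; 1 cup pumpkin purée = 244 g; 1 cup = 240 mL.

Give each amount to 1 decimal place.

Scaling factor: 32/20 = 8/5 = 1.6.
heavy cream: (2 cup + 14 tbsp = 2.875 cup) × 8/5 × 240 mL/cup = 1104.0 mL
honey: 6 oz × 8/5 × 28.35 g/oz ÷ 340 g/cup ≈ 0.8 cup
pumpkin purée: 2 oz × 8/5 × 28.35 g/oz ÷ 244 g/cup ≈ 0.4 cup
granulated sugar: 400 g × 8/5 ÷ 200 g/cup × 16 tbsp/cup = 51.2 tbsp
vegetable oil: (3 tbsp + 2 tsp = 11/3 tbsp) × 8/5 × 15 mL/tbsp = 88.0 mL

heavy cream: 1104.0 mL; honey: 0.8 cup; pumpkin purée: 0.4 cup; granulated sugar: 51.2 tbsp; vegetable oil: 88.0 mL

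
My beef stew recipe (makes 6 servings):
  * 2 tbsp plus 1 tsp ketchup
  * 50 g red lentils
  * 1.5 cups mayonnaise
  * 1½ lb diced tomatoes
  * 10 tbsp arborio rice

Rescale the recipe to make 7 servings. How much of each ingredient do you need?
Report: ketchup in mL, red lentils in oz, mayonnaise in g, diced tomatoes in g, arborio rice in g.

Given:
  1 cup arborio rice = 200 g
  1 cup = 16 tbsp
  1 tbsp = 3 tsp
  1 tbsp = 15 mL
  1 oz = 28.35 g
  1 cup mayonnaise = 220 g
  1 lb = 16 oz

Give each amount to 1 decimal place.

ketchup: 40.8 mL; red lentils: 2.1 oz; mayonnaise: 385.0 g; diced tomatoes: 793.8 g; arborio rice: 145.8 g

Scaling factor: 7/6.
ketchup: (2 tbsp + 1 tsp = 7/3 tbsp) × 7/6 × 15 mL/tbsp ≈ 40.8 mL
red lentils: 50 g × 7/6 ÷ 28.35 g/oz ≈ 2.1 oz
mayonnaise: 1.5 cup × 7/6 × 220 g/cup = 385.0 g
diced tomatoes: 1.5 lb × 7/6 × 16 oz/lb × 28.35 g/oz = 793.8 g
arborio rice: 10 tbsp × 7/6 ÷ 16 tbsp/cup × 200 g/cup ≈ 145.8 g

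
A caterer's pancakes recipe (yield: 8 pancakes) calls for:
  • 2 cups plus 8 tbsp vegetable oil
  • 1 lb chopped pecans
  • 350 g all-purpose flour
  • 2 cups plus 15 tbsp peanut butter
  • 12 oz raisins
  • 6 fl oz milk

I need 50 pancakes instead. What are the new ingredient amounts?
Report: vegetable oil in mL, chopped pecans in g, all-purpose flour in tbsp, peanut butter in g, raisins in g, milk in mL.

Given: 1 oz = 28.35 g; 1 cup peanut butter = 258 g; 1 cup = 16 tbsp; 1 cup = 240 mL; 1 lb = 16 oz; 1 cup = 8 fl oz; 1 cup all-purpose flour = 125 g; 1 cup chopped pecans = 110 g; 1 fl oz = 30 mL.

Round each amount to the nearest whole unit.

Scaling factor: 50/8 = 25/4 = 6.25.
vegetable oil: (2 cup + 8 tbsp = 2.5 cup) × 25/4 × 240 mL/cup = 3750 mL
chopped pecans: 1 lb × 25/4 × 16 oz/lb × 28.35 g/oz = 2835 g
all-purpose flour: 350 g × 25/4 ÷ 125 g/cup × 16 tbsp/cup = 280 tbsp
peanut butter: (2 cup + 15 tbsp = 2.9375 cup) × 25/4 × 258 g/cup ≈ 4737 g
raisins: 12 oz × 25/4 × 28.35 g/oz ≈ 2126 g
milk: 6 fl oz × 25/4 × 30 mL/fl oz = 1125 mL

vegetable oil: 3750 mL; chopped pecans: 2835 g; all-purpose flour: 280 tbsp; peanut butter: 4737 g; raisins: 2126 g; milk: 1125 mL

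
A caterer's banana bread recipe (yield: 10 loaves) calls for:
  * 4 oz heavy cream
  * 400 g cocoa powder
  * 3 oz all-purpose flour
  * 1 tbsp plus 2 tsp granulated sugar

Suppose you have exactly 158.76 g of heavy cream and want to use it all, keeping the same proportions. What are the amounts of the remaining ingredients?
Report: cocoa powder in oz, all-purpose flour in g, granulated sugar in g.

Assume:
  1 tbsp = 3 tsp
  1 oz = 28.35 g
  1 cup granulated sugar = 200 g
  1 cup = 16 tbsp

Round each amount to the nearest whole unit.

cocoa powder: 20 oz; all-purpose flour: 119 g; granulated sugar: 29 g

The original recipe has 113.4 g of heavy cream, so the scaling factor is 158.76 ÷ 113.4 = 7/5 = 1.4.
cocoa powder: 400 g × 7/5 ÷ 28.35 g/oz ≈ 20 oz
all-purpose flour: 3 oz × 7/5 × 28.35 g/oz ≈ 119 g
granulated sugar: (1 tbsp + 2 tsp = 5/3 tbsp) × 7/5 ÷ 16 tbsp/cup × 200 g/cup ≈ 29 g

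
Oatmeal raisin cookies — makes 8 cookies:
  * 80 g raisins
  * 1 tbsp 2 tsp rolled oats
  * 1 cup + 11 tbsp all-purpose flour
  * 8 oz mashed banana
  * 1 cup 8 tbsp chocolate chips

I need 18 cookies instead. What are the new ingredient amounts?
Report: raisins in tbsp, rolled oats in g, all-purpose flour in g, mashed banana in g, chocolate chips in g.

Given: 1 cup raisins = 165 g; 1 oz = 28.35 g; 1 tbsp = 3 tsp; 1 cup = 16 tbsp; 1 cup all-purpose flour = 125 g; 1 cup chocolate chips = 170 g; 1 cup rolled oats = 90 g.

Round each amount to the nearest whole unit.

Scaling factor: 18/8 = 9/4 = 2.25.
raisins: 80 g × 9/4 ÷ 165 g/cup × 16 tbsp/cup ≈ 17 tbsp
rolled oats: (1 tbsp + 2 tsp = 5/3 tbsp) × 9/4 ÷ 16 tbsp/cup × 90 g/cup ≈ 21 g
all-purpose flour: (1 cup + 11 tbsp = 1.6875 cup) × 9/4 × 125 g/cup ≈ 475 g
mashed banana: 8 oz × 9/4 × 28.35 g/oz ≈ 510 g
chocolate chips: (1 cup + 8 tbsp = 1.5 cup) × 9/4 × 170 g/cup ≈ 574 g

raisins: 17 tbsp; rolled oats: 21 g; all-purpose flour: 475 g; mashed banana: 510 g; chocolate chips: 574 g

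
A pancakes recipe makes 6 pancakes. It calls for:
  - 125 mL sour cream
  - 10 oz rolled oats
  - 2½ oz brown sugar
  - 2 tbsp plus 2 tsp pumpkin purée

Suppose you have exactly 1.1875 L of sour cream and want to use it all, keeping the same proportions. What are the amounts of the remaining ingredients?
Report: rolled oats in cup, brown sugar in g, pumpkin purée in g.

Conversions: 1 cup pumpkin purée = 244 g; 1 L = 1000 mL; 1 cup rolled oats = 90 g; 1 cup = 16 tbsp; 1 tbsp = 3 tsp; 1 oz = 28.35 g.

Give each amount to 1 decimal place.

rolled oats: 29.9 cup; brown sugar: 673.3 g; pumpkin purée: 386.3 g

The original recipe has 0.125 L of sour cream, so the scaling factor is 1.1875 ÷ 0.125 = 19/2 = 9.5.
rolled oats: 10 oz × 19/2 × 28.35 g/oz ÷ 90 g/cup ≈ 29.9 cup
brown sugar: 2.5 oz × 19/2 × 28.35 g/oz ≈ 673.3 g
pumpkin purée: (2 tbsp + 2 tsp = 8/3 tbsp) × 19/2 ÷ 16 tbsp/cup × 244 g/cup ≈ 386.3 g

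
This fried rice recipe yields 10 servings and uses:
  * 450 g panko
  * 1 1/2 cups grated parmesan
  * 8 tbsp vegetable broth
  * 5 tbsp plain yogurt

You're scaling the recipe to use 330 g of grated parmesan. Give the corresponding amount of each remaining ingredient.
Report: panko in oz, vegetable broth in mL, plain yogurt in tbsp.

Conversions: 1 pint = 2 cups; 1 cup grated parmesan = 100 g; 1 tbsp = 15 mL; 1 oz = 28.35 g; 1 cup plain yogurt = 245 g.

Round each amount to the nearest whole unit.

panko: 35 oz; vegetable broth: 264 mL; plain yogurt: 11 tbsp

The original recipe has 150 g of grated parmesan, so the scaling factor is 330 ÷ 150 = 11/5 = 2.2.
panko: 450 g × 11/5 ÷ 28.35 g/oz ≈ 35 oz
vegetable broth: 8 tbsp × 11/5 × 15 mL/tbsp = 264 mL
plain yogurt: 5 tbsp × 11/5 = 11 tbsp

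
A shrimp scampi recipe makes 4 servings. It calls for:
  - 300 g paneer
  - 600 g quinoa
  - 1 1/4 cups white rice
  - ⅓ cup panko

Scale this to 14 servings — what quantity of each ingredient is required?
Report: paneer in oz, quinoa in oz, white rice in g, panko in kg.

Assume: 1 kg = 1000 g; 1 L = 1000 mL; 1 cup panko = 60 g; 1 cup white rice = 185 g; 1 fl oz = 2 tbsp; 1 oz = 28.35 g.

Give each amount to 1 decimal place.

Scaling factor: 14/4 = 7/2 = 3.5.
paneer: 300 g × 7/2 ÷ 28.35 g/oz ≈ 37.0 oz
quinoa: 600 g × 7/2 ÷ 28.35 g/oz ≈ 74.1 oz
white rice: 1.25 cup × 7/2 × 185 g/cup ≈ 809.4 g
panko: 1/3 cup × 7/2 × 60 g/cup ÷ 1000 g/kg ≈ 0.1 kg

paneer: 37.0 oz; quinoa: 74.1 oz; white rice: 809.4 g; panko: 0.1 kg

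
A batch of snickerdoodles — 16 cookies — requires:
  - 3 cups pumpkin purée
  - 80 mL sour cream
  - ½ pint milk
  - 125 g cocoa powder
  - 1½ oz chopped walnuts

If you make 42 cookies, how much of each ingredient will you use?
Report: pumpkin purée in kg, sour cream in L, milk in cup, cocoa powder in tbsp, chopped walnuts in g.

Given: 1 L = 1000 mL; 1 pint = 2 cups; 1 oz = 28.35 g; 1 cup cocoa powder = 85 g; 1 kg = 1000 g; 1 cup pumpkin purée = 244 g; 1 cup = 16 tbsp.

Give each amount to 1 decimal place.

pumpkin purée: 1.9 kg; sour cream: 0.2 L; milk: 2.6 cup; cocoa powder: 61.8 tbsp; chopped walnuts: 111.6 g

Scaling factor: 42/16 = 21/8 = 2.625.
pumpkin purée: 3 cup × 21/8 × 244 g/cup ÷ 1000 g/kg ≈ 1.9 kg
sour cream: 80 mL × 21/8 ÷ 1000 mL/L ≈ 0.2 L
milk: 0.5 pint × 21/8 × 2 cup/pint ≈ 2.6 cup
cocoa powder: 125 g × 21/8 ÷ 85 g/cup × 16 tbsp/cup ≈ 61.8 tbsp
chopped walnuts: 1.5 oz × 21/8 × 28.35 g/oz ≈ 111.6 g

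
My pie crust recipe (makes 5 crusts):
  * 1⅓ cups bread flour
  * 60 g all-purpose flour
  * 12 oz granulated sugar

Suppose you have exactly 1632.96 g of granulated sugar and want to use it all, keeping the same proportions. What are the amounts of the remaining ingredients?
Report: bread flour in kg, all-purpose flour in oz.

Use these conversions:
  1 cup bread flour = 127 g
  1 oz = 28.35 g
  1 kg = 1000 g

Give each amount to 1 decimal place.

bread flour: 0.8 kg; all-purpose flour: 10.2 oz

The original recipe has 340.2 g of granulated sugar, so the scaling factor is 1632.96 ÷ 340.2 = 24/5 = 4.8.
bread flour: 4/3 cup × 24/5 × 127 g/cup ÷ 1000 g/kg ≈ 0.8 kg
all-purpose flour: 60 g × 24/5 ÷ 28.35 g/oz ≈ 10.2 oz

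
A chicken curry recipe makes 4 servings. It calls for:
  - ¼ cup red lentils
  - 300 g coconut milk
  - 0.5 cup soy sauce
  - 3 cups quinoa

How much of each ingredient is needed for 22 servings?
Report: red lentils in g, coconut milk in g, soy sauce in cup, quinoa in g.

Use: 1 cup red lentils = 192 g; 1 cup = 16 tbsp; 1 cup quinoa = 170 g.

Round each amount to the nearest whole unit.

Scaling factor: 22/4 = 11/2 = 5.5.
red lentils: 0.25 cup × 11/2 × 192 g/cup = 264 g
coconut milk: 300 g × 11/2 = 1650 g
soy sauce: 0.5 cup × 11/2 ≈ 3 cup
quinoa: 3 cup × 11/2 × 170 g/cup = 2805 g

red lentils: 264 g; coconut milk: 1650 g; soy sauce: 3 cup; quinoa: 2805 g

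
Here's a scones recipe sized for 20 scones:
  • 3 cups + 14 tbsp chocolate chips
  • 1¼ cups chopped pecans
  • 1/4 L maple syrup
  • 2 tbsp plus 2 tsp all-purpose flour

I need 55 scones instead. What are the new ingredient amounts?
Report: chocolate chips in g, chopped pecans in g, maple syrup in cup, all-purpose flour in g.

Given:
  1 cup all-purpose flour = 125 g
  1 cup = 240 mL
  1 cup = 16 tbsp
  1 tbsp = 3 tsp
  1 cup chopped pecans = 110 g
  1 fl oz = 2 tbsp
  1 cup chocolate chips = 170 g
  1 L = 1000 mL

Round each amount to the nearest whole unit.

chocolate chips: 1812 g; chopped pecans: 378 g; maple syrup: 3 cup; all-purpose flour: 57 g

Scaling factor: 55/20 = 11/4 = 2.75.
chocolate chips: (3 cup + 14 tbsp = 3.875 cup) × 11/4 × 170 g/cup ≈ 1812 g
chopped pecans: 1.25 cup × 11/4 × 110 g/cup ≈ 378 g
maple syrup: 0.25 L × 11/4 × 1000 mL/L ÷ 240 mL/cup ≈ 3 cup
all-purpose flour: (2 tbsp + 2 tsp = 8/3 tbsp) × 11/4 ÷ 16 tbsp/cup × 125 g/cup ≈ 57 g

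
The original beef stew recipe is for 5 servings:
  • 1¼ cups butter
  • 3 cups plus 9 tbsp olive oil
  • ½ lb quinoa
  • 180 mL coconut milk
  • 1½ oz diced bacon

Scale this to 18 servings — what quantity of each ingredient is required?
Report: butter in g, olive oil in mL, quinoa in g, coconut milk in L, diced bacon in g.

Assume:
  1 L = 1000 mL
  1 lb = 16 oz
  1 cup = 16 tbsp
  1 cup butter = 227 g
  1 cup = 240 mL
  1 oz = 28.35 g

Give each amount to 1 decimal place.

butter: 1021.5 g; olive oil: 3078.0 mL; quinoa: 816.5 g; coconut milk: 0.6 L; diced bacon: 153.1 g

Scaling factor: 18/5 = 3.6.
butter: 1.25 cup × 18/5 × 227 g/cup = 1021.5 g
olive oil: (3 cup + 9 tbsp = 3.5625 cup) × 18/5 × 240 mL/cup = 3078.0 mL
quinoa: 0.5 lb × 18/5 × 16 oz/lb × 28.35 g/oz ≈ 816.5 g
coconut milk: 180 mL × 18/5 ÷ 1000 mL/L ≈ 0.6 L
diced bacon: 1.5 oz × 18/5 × 28.35 g/oz ≈ 153.1 g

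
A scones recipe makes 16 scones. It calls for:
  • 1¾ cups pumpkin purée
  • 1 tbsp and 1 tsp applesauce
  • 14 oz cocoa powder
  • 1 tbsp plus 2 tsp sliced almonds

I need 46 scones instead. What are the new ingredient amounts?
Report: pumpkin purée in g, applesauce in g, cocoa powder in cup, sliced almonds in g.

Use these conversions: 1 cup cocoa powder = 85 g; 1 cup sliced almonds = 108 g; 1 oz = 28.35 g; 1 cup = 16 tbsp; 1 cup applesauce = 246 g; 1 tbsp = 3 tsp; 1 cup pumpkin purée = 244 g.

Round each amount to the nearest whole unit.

Scaling factor: 46/16 = 23/8 = 2.875.
pumpkin purée: 1.75 cup × 23/8 × 244 g/cup ≈ 1228 g
applesauce: (1 tbsp + 1 tsp = 4/3 tbsp) × 23/8 ÷ 16 tbsp/cup × 246 g/cup ≈ 59 g
cocoa powder: 14 oz × 23/8 × 28.35 g/oz ÷ 85 g/cup ≈ 13 cup
sliced almonds: (1 tbsp + 2 tsp = 5/3 tbsp) × 23/8 ÷ 16 tbsp/cup × 108 g/cup ≈ 32 g

pumpkin purée: 1228 g; applesauce: 59 g; cocoa powder: 13 cup; sliced almonds: 32 g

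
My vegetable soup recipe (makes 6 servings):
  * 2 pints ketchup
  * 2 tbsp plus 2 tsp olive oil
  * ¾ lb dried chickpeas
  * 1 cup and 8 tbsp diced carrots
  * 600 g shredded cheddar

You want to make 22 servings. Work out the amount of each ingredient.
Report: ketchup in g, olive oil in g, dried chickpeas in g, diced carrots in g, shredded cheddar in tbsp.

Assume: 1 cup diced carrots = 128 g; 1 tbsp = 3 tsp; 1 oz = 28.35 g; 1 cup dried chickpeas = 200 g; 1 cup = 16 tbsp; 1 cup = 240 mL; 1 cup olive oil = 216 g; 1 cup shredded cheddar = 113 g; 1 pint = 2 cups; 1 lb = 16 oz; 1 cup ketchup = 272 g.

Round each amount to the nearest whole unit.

ketchup: 3989 g; olive oil: 132 g; dried chickpeas: 1247 g; diced carrots: 704 g; shredded cheddar: 312 tbsp

Scaling factor: 22/6 = 11/3.
ketchup: 2 pint × 11/3 × 2 cup/pint × 272 g/cup ≈ 3989 g
olive oil: (2 tbsp + 2 tsp = 8/3 tbsp) × 11/3 ÷ 16 tbsp/cup × 216 g/cup = 132 g
dried chickpeas: 0.75 lb × 11/3 × 16 oz/lb × 28.35 g/oz ≈ 1247 g
diced carrots: (1 cup + 8 tbsp = 1.5 cup) × 11/3 × 128 g/cup = 704 g
shredded cheddar: 600 g × 11/3 ÷ 113 g/cup × 16 tbsp/cup ≈ 312 tbsp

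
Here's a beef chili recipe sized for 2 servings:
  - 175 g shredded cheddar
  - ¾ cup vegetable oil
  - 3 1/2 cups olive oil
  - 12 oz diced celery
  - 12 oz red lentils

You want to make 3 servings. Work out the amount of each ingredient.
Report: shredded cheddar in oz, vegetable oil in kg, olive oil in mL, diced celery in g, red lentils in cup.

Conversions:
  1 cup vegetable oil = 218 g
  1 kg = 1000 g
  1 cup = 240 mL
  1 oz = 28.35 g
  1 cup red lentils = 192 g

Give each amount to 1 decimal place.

shredded cheddar: 9.3 oz; vegetable oil: 0.2 kg; olive oil: 1260.0 mL; diced celery: 510.3 g; red lentils: 2.7 cup

Scaling factor: 3/2 = 1.5.
shredded cheddar: 175 g × 3/2 ÷ 28.35 g/oz ≈ 9.3 oz
vegetable oil: 0.75 cup × 3/2 × 218 g/cup ÷ 1000 g/kg ≈ 0.2 kg
olive oil: 3.5 cup × 3/2 × 240 mL/cup = 1260.0 mL
diced celery: 12 oz × 3/2 × 28.35 g/oz = 510.3 g
red lentils: 12 oz × 3/2 × 28.35 g/oz ÷ 192 g/cup ≈ 2.7 cup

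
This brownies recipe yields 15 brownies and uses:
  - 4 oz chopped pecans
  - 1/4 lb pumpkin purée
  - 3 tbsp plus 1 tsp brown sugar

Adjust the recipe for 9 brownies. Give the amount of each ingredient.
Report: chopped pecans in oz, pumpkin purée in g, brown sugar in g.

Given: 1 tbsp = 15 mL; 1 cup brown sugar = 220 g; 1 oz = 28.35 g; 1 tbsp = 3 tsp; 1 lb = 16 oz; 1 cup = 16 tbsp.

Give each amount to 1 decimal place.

chopped pecans: 2.4 oz; pumpkin purée: 68.0 g; brown sugar: 27.5 g

Scaling factor: 9/15 = 3/5 = 0.6.
chopped pecans: 4 oz × 3/5 = 2.4 oz
pumpkin purée: 0.25 lb × 3/5 × 16 oz/lb × 28.35 g/oz ≈ 68.0 g
brown sugar: (3 tbsp + 1 tsp = 10/3 tbsp) × 3/5 ÷ 16 tbsp/cup × 220 g/cup = 27.5 g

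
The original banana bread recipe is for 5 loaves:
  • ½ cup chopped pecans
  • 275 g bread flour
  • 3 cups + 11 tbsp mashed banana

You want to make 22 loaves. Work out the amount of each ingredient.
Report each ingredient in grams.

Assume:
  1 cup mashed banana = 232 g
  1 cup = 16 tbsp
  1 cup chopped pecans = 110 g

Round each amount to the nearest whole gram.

Scaling factor: 22/5 = 4.4.
chopped pecans: 0.5 cup × 22/5 × 110 g/cup = 242 g
bread flour: 275 g × 22/5 = 1210 g
mashed banana: (3 cup + 11 tbsp = 3.6875 cup) × 22/5 × 232 g/cup ≈ 3764 g

chopped pecans: 242 g; bread flour: 1210 g; mashed banana: 3764 g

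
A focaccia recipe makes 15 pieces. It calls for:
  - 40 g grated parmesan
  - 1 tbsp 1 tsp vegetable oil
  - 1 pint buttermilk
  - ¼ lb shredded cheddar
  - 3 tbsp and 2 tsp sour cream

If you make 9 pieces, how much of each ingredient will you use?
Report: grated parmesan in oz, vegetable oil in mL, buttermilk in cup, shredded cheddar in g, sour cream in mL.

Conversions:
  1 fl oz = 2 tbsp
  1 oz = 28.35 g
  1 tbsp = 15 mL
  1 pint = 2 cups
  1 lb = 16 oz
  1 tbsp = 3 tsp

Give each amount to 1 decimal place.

Scaling factor: 9/15 = 3/5 = 0.6.
grated parmesan: 40 g × 3/5 ÷ 28.35 g/oz ≈ 0.8 oz
vegetable oil: (1 tbsp + 1 tsp = 4/3 tbsp) × 3/5 × 15 mL/tbsp = 12.0 mL
buttermilk: 1 pint × 3/5 × 2 cup/pint = 1.2 cup
shredded cheddar: 0.25 lb × 3/5 × 16 oz/lb × 28.35 g/oz ≈ 68.0 g
sour cream: (3 tbsp + 2 tsp = 11/3 tbsp) × 3/5 × 15 mL/tbsp = 33.0 mL

grated parmesan: 0.8 oz; vegetable oil: 12.0 mL; buttermilk: 1.2 cup; shredded cheddar: 68.0 g; sour cream: 33.0 mL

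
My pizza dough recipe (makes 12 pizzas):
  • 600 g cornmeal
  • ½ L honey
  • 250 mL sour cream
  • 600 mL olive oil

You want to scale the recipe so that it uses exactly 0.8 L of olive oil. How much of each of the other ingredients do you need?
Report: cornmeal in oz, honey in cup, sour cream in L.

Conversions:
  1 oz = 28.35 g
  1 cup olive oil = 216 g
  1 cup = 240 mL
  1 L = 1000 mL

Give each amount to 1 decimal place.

The original recipe has 0.6 L of olive oil, so the scaling factor is 0.8 ÷ 0.6 = 4/3.
cornmeal: 600 g × 4/3 ÷ 28.35 g/oz ≈ 28.2 oz
honey: 0.5 L × 4/3 × 1000 mL/L ÷ 240 mL/cup ≈ 2.8 cup
sour cream: 250 mL × 4/3 ÷ 1000 mL/L ≈ 0.3 L

cornmeal: 28.2 oz; honey: 2.8 cup; sour cream: 0.3 L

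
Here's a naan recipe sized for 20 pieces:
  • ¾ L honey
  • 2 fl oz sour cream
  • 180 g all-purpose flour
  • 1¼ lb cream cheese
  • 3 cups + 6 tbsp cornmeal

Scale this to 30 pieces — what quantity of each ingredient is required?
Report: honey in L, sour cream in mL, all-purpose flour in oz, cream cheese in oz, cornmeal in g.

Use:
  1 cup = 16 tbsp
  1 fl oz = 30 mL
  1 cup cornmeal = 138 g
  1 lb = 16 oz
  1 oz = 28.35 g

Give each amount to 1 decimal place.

Scaling factor: 30/20 = 3/2 = 1.5.
honey: 0.75 L × 3/2 ≈ 1.1 L
sour cream: 2 fl oz × 3/2 × 30 mL/fl oz = 90.0 mL
all-purpose flour: 180 g × 3/2 ÷ 28.35 g/oz ≈ 9.5 oz
cream cheese: 1.25 lb × 3/2 × 16 oz/lb = 30.0 oz
cornmeal: (3 cup + 6 tbsp = 3.375 cup) × 3/2 × 138 g/cup ≈ 698.6 g

honey: 1.1 L; sour cream: 90.0 mL; all-purpose flour: 9.5 oz; cream cheese: 30.0 oz; cornmeal: 698.6 g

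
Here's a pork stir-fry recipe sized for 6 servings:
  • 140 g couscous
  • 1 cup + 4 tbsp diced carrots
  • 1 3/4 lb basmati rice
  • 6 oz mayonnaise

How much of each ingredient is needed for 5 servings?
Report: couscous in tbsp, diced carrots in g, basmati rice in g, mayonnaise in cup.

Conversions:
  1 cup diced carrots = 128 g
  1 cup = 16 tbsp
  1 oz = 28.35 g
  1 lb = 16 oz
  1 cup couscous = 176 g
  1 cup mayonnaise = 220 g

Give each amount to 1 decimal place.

Scaling factor: 5/6.
couscous: 140 g × 5/6 ÷ 176 g/cup × 16 tbsp/cup ≈ 10.6 tbsp
diced carrots: (1 cup + 4 tbsp = 1.25 cup) × 5/6 × 128 g/cup ≈ 133.3 g
basmati rice: 1.75 lb × 5/6 × 16 oz/lb × 28.35 g/oz = 661.5 g
mayonnaise: 6 oz × 5/6 × 28.35 g/oz ÷ 220 g/cup ≈ 0.6 cup

couscous: 10.6 tbsp; diced carrots: 133.3 g; basmati rice: 661.5 g; mayonnaise: 0.6 cup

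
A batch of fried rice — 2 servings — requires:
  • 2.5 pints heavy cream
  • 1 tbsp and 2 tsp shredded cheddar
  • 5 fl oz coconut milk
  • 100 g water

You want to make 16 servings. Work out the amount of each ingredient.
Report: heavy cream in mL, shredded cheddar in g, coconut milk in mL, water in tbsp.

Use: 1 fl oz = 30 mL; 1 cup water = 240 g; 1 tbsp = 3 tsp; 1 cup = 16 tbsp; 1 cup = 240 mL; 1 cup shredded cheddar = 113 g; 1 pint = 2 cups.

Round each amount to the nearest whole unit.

Scaling factor: 16/2 = 8.
heavy cream: 2.5 pint × 8 × 2 cup/pint × 240 mL/cup = 9600 mL
shredded cheddar: (1 tbsp + 2 tsp = 5/3 tbsp) × 8 ÷ 16 tbsp/cup × 113 g/cup ≈ 94 g
coconut milk: 5 fl oz × 8 × 30 mL/fl oz = 1200 mL
water: 100 g × 8 ÷ 240 g/cup × 16 tbsp/cup ≈ 53 tbsp

heavy cream: 9600 mL; shredded cheddar: 94 g; coconut milk: 1200 mL; water: 53 tbsp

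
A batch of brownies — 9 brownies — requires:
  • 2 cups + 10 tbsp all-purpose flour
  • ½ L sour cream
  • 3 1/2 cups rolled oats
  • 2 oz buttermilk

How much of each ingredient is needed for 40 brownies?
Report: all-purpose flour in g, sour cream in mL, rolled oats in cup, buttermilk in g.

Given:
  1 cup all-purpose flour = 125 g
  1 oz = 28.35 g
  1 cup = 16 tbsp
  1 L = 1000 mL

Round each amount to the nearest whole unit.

all-purpose flour: 1458 g; sour cream: 2222 mL; rolled oats: 16 cup; buttermilk: 252 g

Scaling factor: 40/9.
all-purpose flour: (2 cup + 10 tbsp = 2.625 cup) × 40/9 × 125 g/cup ≈ 1458 g
sour cream: 0.5 L × 40/9 × 1000 mL/L ≈ 2222 mL
rolled oats: 3.5 cup × 40/9 ≈ 16 cup
buttermilk: 2 oz × 40/9 × 28.35 g/oz = 252 g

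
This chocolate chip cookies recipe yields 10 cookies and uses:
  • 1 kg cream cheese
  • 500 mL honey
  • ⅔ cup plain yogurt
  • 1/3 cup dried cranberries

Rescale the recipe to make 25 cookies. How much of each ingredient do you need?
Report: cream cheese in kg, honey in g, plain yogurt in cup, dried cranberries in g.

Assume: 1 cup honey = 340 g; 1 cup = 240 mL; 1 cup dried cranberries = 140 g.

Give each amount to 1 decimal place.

Scaling factor: 25/10 = 5/2 = 2.5.
cream cheese: 1 kg × 5/2 = 2.5 kg
honey: 500 mL × 5/2 ÷ 240 mL/cup × 340 g/cup ≈ 1770.8 g
plain yogurt: 2/3 cup × 5/2 ≈ 1.7 cup
dried cranberries: 1/3 cup × 5/2 × 140 g/cup ≈ 116.7 g

cream cheese: 2.5 kg; honey: 1770.8 g; plain yogurt: 1.7 cup; dried cranberries: 116.7 g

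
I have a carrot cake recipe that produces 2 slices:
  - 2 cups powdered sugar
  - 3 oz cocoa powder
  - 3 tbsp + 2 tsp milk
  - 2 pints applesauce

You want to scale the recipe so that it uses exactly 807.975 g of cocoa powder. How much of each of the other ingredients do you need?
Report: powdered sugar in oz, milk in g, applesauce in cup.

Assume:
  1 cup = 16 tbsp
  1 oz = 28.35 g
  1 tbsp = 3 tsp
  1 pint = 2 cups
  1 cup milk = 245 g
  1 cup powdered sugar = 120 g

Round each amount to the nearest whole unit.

The original recipe has 85.05 g of cocoa powder, so the scaling factor is 807.975 ÷ 85.05 = 19/2 = 9.5.
powdered sugar: 2 cup × 19/2 × 120 g/cup ÷ 28.35 g/oz ≈ 80 oz
milk: (3 tbsp + 2 tsp = 11/3 tbsp) × 19/2 ÷ 16 tbsp/cup × 245 g/cup ≈ 533 g
applesauce: 2 pint × 19/2 × 2 cup/pint = 38 cup

powdered sugar: 80 oz; milk: 533 g; applesauce: 38 cup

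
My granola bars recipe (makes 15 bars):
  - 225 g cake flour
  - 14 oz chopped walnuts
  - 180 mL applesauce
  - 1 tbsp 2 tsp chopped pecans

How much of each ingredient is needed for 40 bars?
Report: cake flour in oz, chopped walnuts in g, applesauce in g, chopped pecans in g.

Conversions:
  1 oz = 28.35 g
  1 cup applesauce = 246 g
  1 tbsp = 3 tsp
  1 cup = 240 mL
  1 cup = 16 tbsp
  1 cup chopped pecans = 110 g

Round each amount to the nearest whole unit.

Scaling factor: 40/15 = 8/3.
cake flour: 225 g × 8/3 ÷ 28.35 g/oz ≈ 21 oz
chopped walnuts: 14 oz × 8/3 × 28.35 g/oz ≈ 1058 g
applesauce: 180 mL × 8/3 ÷ 240 mL/cup × 246 g/cup = 492 g
chopped pecans: (1 tbsp + 2 tsp = 5/3 tbsp) × 8/3 ÷ 16 tbsp/cup × 110 g/cup ≈ 31 g

cake flour: 21 oz; chopped walnuts: 1058 g; applesauce: 492 g; chopped pecans: 31 g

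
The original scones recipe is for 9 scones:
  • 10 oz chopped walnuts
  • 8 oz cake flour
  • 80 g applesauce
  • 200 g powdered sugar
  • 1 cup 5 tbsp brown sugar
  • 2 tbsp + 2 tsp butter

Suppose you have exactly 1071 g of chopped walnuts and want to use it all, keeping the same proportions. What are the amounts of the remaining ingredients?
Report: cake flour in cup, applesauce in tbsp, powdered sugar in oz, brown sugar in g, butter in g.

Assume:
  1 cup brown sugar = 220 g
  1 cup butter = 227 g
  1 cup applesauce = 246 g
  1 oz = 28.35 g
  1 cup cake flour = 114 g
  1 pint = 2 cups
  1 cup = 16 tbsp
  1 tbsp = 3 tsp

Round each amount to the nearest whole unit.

The original recipe has 283.5 g of chopped walnuts, so the scaling factor is 1071 ÷ 283.5 = 34/9.
cake flour: 8 oz × 34/9 × 28.35 g/oz ÷ 114 g/cup ≈ 8 cup
applesauce: 80 g × 34/9 ÷ 246 g/cup × 16 tbsp/cup ≈ 20 tbsp
powdered sugar: 200 g × 34/9 ÷ 28.35 g/oz ≈ 27 oz
brown sugar: (1 cup + 5 tbsp = 1.3125 cup) × 34/9 × 220 g/cup ≈ 1091 g
butter: (2 tbsp + 2 tsp = 8/3 tbsp) × 34/9 ÷ 16 tbsp/cup × 227 g/cup ≈ 143 g

cake flour: 8 cup; applesauce: 20 tbsp; powdered sugar: 27 oz; brown sugar: 1091 g; butter: 143 g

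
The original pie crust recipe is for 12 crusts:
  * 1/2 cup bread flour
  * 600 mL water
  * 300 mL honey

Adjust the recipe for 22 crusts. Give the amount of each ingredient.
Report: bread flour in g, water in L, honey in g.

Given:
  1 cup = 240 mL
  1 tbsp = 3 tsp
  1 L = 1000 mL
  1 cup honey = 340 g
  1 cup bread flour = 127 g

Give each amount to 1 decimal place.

Scaling factor: 22/12 = 11/6.
bread flour: 0.5 cup × 11/6 × 127 g/cup ≈ 116.4 g
water: 600 mL × 11/6 ÷ 1000 mL/L = 1.1 L
honey: 300 mL × 11/6 ÷ 240 mL/cup × 340 g/cup ≈ 779.2 g

bread flour: 116.4 g; water: 1.1 L; honey: 779.2 g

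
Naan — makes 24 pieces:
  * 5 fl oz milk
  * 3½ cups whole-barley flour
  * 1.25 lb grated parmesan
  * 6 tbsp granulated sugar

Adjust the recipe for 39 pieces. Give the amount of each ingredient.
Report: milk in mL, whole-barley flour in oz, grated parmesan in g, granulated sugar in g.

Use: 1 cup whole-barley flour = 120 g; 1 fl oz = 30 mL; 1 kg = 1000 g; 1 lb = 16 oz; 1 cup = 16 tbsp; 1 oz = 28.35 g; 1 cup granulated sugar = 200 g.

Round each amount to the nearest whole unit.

milk: 244 mL; whole-barley flour: 24 oz; grated parmesan: 921 g; granulated sugar: 122 g

Scaling factor: 39/24 = 13/8 = 1.625.
milk: 5 fl oz × 13/8 × 30 mL/fl oz ≈ 244 mL
whole-barley flour: 3.5 cup × 13/8 × 120 g/cup ÷ 28.35 g/oz ≈ 24 oz
grated parmesan: 1.25 lb × 13/8 × 16 oz/lb × 28.35 g/oz ≈ 921 g
granulated sugar: 6 tbsp × 13/8 ÷ 16 tbsp/cup × 200 g/cup ≈ 122 g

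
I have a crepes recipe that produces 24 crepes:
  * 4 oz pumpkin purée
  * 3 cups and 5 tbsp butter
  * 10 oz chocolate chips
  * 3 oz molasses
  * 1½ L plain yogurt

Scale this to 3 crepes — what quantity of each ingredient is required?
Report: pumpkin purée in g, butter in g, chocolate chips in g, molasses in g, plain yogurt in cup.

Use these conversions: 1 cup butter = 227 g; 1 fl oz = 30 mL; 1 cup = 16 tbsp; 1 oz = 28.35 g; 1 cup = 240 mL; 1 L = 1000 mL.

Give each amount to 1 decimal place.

Scaling factor: 3/24 = 1/8 = 0.125.
pumpkin purée: 4 oz × 1/8 × 28.35 g/oz ≈ 14.2 g
butter: (3 cup + 5 tbsp = 3.3125 cup) × 1/8 × 227 g/cup ≈ 94.0 g
chocolate chips: 10 oz × 1/8 × 28.35 g/oz ≈ 35.4 g
molasses: 3 oz × 1/8 × 28.35 g/oz ≈ 10.6 g
plain yogurt: 1.5 L × 1/8 × 1000 mL/L ÷ 240 mL/cup ≈ 0.8 cup

pumpkin purée: 14.2 g; butter: 94.0 g; chocolate chips: 35.4 g; molasses: 10.6 g; plain yogurt: 0.8 cup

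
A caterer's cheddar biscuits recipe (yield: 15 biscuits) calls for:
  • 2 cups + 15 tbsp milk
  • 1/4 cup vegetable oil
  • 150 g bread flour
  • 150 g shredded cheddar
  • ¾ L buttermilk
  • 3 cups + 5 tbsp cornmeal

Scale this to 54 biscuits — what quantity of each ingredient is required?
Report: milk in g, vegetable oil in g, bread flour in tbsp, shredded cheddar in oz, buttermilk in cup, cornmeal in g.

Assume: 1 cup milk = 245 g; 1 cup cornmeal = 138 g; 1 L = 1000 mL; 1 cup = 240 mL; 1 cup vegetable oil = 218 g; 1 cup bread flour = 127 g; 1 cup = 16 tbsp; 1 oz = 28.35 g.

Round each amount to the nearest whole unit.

milk: 2591 g; vegetable oil: 196 g; bread flour: 68 tbsp; shredded cheddar: 19 oz; buttermilk: 11 cup; cornmeal: 1646 g

Scaling factor: 54/15 = 18/5 = 3.6.
milk: (2 cup + 15 tbsp = 2.9375 cup) × 18/5 × 245 g/cup ≈ 2591 g
vegetable oil: 0.25 cup × 18/5 × 218 g/cup ≈ 196 g
bread flour: 150 g × 18/5 ÷ 127 g/cup × 16 tbsp/cup ≈ 68 tbsp
shredded cheddar: 150 g × 18/5 ÷ 28.35 g/oz ≈ 19 oz
buttermilk: 0.75 L × 18/5 × 1000 mL/L ÷ 240 mL/cup ≈ 11 cup
cornmeal: (3 cup + 5 tbsp = 3.3125 cup) × 18/5 × 138 g/cup ≈ 1646 g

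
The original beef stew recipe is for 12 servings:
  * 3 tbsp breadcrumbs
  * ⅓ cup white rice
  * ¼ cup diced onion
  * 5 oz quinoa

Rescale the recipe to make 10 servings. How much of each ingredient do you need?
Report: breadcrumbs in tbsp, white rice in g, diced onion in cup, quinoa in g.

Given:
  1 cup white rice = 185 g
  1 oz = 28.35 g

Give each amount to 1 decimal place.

Scaling factor: 10/12 = 5/6.
breadcrumbs: 3 tbsp × 5/6 = 2.5 tbsp
white rice: 1/3 cup × 5/6 × 185 g/cup ≈ 51.4 g
diced onion: 0.25 cup × 5/6 ≈ 0.2 cup
quinoa: 5 oz × 5/6 × 28.35 g/oz ≈ 118.1 g

breadcrumbs: 2.5 tbsp; white rice: 51.4 g; diced onion: 0.2 cup; quinoa: 118.1 g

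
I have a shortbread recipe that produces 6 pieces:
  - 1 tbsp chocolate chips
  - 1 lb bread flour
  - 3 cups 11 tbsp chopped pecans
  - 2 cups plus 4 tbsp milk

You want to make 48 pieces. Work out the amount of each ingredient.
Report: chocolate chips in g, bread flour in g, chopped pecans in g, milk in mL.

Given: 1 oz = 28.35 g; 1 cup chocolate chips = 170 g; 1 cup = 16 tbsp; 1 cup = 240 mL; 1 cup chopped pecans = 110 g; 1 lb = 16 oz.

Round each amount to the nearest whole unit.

Scaling factor: 48/6 = 8.
chocolate chips: 1 tbsp × 8 ÷ 16 tbsp/cup × 170 g/cup = 85 g
bread flour: 1 lb × 8 × 16 oz/lb × 28.35 g/oz ≈ 3629 g
chopped pecans: (3 cup + 11 tbsp = 3.6875 cup) × 8 × 110 g/cup = 3245 g
milk: (2 cup + 4 tbsp = 2.25 cup) × 8 × 240 mL/cup = 4320 mL

chocolate chips: 85 g; bread flour: 3629 g; chopped pecans: 3245 g; milk: 4320 mL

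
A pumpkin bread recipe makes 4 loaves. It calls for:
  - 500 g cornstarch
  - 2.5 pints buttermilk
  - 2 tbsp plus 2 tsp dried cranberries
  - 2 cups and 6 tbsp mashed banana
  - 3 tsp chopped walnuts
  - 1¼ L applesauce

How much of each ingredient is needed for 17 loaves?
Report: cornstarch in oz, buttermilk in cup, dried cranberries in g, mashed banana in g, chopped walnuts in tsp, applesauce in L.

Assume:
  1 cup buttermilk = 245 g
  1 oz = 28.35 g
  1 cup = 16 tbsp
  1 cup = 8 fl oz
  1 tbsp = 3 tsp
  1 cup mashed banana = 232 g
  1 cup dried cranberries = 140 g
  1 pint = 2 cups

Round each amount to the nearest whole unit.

cornstarch: 75 oz; buttermilk: 21 cup; dried cranberries: 99 g; mashed banana: 2342 g; chopped walnuts: 13 tsp; applesauce: 5 L

Scaling factor: 17/4 = 4.25.
cornstarch: 500 g × 17/4 ÷ 28.35 g/oz ≈ 75 oz
buttermilk: 2.5 pint × 17/4 × 2 cup/pint ≈ 21 cup
dried cranberries: (2 tbsp + 2 tsp = 8/3 tbsp) × 17/4 ÷ 16 tbsp/cup × 140 g/cup ≈ 99 g
mashed banana: (2 cup + 6 tbsp = 2.375 cup) × 17/4 × 232 g/cup ≈ 2342 g
chopped walnuts: 3 tsp × 17/4 ≈ 13 tsp
applesauce: 1.25 L × 17/4 ≈ 5 L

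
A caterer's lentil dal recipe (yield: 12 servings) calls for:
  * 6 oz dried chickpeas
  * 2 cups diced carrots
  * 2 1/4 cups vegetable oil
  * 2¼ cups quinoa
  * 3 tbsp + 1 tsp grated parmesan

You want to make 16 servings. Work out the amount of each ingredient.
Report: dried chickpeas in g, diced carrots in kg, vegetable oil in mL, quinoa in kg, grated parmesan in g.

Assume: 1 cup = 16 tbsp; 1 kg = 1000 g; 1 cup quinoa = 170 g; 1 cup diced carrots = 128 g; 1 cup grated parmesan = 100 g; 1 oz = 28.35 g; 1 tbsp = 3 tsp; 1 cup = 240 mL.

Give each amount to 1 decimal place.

dried chickpeas: 226.8 g; diced carrots: 0.3 kg; vegetable oil: 720.0 mL; quinoa: 0.5 kg; grated parmesan: 27.8 g

Scaling factor: 16/12 = 4/3.
dried chickpeas: 6 oz × 4/3 × 28.35 g/oz = 226.8 g
diced carrots: 2 cup × 4/3 × 128 g/cup ÷ 1000 g/kg ≈ 0.3 kg
vegetable oil: 2.25 cup × 4/3 × 240 mL/cup = 720.0 mL
quinoa: 2.25 cup × 4/3 × 170 g/cup ÷ 1000 g/kg ≈ 0.5 kg
grated parmesan: (3 tbsp + 1 tsp = 10/3 tbsp) × 4/3 ÷ 16 tbsp/cup × 100 g/cup ≈ 27.8 g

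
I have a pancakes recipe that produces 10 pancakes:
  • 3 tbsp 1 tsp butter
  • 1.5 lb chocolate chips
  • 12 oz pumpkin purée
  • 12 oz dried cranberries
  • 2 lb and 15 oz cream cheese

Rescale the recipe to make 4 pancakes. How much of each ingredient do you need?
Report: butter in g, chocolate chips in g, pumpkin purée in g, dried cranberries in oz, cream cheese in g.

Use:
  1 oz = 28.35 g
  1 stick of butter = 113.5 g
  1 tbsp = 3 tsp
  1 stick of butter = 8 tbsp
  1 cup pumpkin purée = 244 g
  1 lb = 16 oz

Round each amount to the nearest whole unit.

Scaling factor: 4/10 = 2/5 = 0.4.
butter: (3 tbsp + 1 tsp = 10/3 tbsp) × 2/5 ÷ 8 tbsp/stick × 113.5 g/stick ≈ 19 g
chocolate chips: 1.5 lb × 2/5 × 16 oz/lb × 28.35 g/oz ≈ 272 g
pumpkin purée: 12 oz × 2/5 × 28.35 g/oz ≈ 136 g
dried cranberries: 12 oz × 2/5 ≈ 5 oz
cream cheese: (2 lb + 15 oz = 2.9375 lb) × 2/5 × 16 oz/lb × 28.35 g/oz ≈ 533 g

butter: 19 g; chocolate chips: 272 g; pumpkin purée: 136 g; dried cranberries: 5 oz; cream cheese: 533 g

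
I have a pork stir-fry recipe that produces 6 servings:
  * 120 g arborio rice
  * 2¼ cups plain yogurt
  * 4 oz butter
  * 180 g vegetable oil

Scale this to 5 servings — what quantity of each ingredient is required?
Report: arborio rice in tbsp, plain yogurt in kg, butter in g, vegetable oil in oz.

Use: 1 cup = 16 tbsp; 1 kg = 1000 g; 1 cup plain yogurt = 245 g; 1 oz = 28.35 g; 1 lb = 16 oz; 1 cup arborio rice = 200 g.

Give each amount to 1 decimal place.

Scaling factor: 5/6.
arborio rice: 120 g × 5/6 ÷ 200 g/cup × 16 tbsp/cup = 8.0 tbsp
plain yogurt: 2.25 cup × 5/6 × 245 g/cup ÷ 1000 g/kg ≈ 0.5 kg
butter: 4 oz × 5/6 × 28.35 g/oz = 94.5 g
vegetable oil: 180 g × 5/6 ÷ 28.35 g/oz ≈ 5.3 oz

arborio rice: 8.0 tbsp; plain yogurt: 0.5 kg; butter: 94.5 g; vegetable oil: 5.3 oz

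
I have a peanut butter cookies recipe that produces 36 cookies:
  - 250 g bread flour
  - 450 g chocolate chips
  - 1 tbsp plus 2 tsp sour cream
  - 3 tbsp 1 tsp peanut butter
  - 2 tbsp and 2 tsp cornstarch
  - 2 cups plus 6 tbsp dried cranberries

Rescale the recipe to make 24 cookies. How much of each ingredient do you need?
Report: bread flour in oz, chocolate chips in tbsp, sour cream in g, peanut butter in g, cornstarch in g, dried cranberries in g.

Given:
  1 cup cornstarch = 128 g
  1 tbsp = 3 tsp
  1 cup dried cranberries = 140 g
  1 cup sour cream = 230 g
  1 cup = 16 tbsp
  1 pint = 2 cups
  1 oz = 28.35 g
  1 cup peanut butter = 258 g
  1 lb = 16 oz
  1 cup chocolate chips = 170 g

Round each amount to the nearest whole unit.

Scaling factor: 24/36 = 2/3.
bread flour: 250 g × 2/3 ÷ 28.35 g/oz ≈ 6 oz
chocolate chips: 450 g × 2/3 ÷ 170 g/cup × 16 tbsp/cup ≈ 28 tbsp
sour cream: (1 tbsp + 2 tsp = 5/3 tbsp) × 2/3 ÷ 16 tbsp/cup × 230 g/cup ≈ 16 g
peanut butter: (3 tbsp + 1 tsp = 10/3 tbsp) × 2/3 ÷ 16 tbsp/cup × 258 g/cup ≈ 36 g
cornstarch: (2 tbsp + 2 tsp = 8/3 tbsp) × 2/3 ÷ 16 tbsp/cup × 128 g/cup ≈ 14 g
dried cranberries: (2 cup + 6 tbsp = 2.375 cup) × 2/3 × 140 g/cup ≈ 222 g

bread flour: 6 oz; chocolate chips: 28 tbsp; sour cream: 16 g; peanut butter: 36 g; cornstarch: 14 g; dried cranberries: 222 g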